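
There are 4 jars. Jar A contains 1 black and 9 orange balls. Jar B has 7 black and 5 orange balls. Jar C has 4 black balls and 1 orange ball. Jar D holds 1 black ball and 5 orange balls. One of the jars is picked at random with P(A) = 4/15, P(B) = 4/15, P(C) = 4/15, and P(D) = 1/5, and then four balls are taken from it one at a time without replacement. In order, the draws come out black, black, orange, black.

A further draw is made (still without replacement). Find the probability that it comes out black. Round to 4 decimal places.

Compute the likelihood of the observed sequence for each case: P(data | jar A) = (1/10)(0/9) = 0; P(data | jar B) = (7/12)(6/11)(5/10)(5/9) = 0.088384; P(data | jar C) = (4/5)(3/4)(1/3)(2/2) = 0.2; P(data | jar D) = (1/6)(0/5) = 0.
Weighting by the prior gives 4/15 · 0 = 0, 4/15 · 0.088384 = 0.023569, 4/15 · 0.2 = 0.053333, 1/5 · 0 = 0; these sum to 0.076902.
Dividing through by the total gives posterior P(jar A | data) = 0, P(jar B | data) = 0.30648, P(jar C | data) = 0.69352, P(jar D | data) = 0.
Averaging over the posterior, P(black next | data) = (1/2)(0.30648) + (1)(0.69352) = 0.84676.

0.8468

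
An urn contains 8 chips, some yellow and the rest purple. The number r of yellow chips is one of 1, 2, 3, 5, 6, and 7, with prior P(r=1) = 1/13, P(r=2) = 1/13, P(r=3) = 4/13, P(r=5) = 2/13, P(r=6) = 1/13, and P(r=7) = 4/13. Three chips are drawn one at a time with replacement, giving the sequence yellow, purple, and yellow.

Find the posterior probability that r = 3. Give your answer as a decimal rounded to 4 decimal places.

Under each hypothesis, the probability of the observed sequence is: P(data | r = 1) = (1/8)(7/8)(1/8) = 0.013672; P(data | r = 2) = (2/8)(6/8)(2/8) = 0.046875; P(data | r = 3) = (3/8)(5/8)(3/8) = 0.087891; P(data | r = 5) = (5/8)(3/8)(5/8) = 0.14648; P(data | r = 6) = (6/8)(2/8)(6/8) = 0.14062; P(data | r = 7) = (7/8)(1/8)(7/8) = 0.095703.
The prior-weighted likelihoods are 1/13 · 0.013672 = 0.0010517, 1/13 · 0.046875 = 0.0036058, 4/13 · 0.087891 = 0.027043, 2/13 · 0.14648 = 0.022536, 1/13 · 0.14062 = 0.010817, 4/13 · 0.095703 = 0.029447; with total 0.094501.
Therefore the posterior P(r = 3 | data) = (0.027043) / (0.094501) = 0.28617.

0.2862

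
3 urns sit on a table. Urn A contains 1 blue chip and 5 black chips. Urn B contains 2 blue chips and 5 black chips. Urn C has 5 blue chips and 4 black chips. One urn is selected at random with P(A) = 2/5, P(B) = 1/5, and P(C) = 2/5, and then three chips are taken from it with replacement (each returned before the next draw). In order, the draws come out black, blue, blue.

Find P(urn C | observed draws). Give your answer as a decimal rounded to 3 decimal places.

For each hypothesis, P(data | H) works out to: P(data | urn A) = (5/6)(1/6)(1/6) = 0.023148; P(data | urn B) = (5/7)(2/7)(2/7) = 0.058309; P(data | urn C) = (4/9)(5/9)(5/9) = 0.13717.
The prior-weighted likelihoods are 2/5 · 0.023148 = 0.0092593, 1/5 · 0.058309 = 0.011662, 2/5 · 0.13717 = 0.05487; these sum to 0.075791.
By Bayes' rule, P(urn C | data) = (0.05487) / (0.075791) = 0.72396.

0.724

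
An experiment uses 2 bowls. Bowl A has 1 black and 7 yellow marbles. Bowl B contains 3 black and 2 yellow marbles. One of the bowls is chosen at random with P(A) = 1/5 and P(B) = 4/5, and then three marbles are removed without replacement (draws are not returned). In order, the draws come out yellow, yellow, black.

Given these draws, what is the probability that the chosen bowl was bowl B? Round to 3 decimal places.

0.762

The likelihood of the observed sequence under each hypothesis: P(data | bowl A) = (7/8)(6/7)(1/6) = 1/8; P(data | bowl B) = (2/5)(1/4)(3/3) = 1/10.
Multiplying each by its prior: 1/5 · 1/8 = 1/40, 4/5 · 1/10 = 2/25; with total 21/200.
So P(bowl B | data) = (2/25) / (21/200) = 16/21.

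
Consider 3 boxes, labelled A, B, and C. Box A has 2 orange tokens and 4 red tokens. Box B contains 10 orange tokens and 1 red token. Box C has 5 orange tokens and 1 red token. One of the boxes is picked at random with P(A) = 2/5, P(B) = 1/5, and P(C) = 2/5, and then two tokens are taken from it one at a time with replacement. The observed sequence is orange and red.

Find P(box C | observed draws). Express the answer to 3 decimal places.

0.345

For each hypothesis, P(data | H) works out to: P(data | box A) = (2/6)(4/6) = 0.22222; P(data | box B) = (10/11)(1/11) = 0.082645; P(data | box C) = (5/6)(1/6) = 0.13889.
Weighting by the prior gives 2/5 · 0.22222 = 0.088889, 1/5 · 0.082645 = 0.016529, 2/5 · 0.13889 = 0.055556; with total 0.16097.
By Bayes' rule, P(box C | data) = (0.055556) / (0.16097) = 0.34512.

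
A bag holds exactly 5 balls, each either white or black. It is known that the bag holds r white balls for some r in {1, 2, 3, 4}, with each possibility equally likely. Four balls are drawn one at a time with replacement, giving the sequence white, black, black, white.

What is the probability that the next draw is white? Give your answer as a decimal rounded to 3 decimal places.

0.500

For each hypothesis, P(data | H) works out to: P(data | r = 1) = (1/5)(4/5)(4/5)(1/5) = 16/625; P(data | r = 2) = (2/5)(3/5)(3/5)(2/5) = 36/625; P(data | r = 3) = (3/5)(2/5)(2/5)(3/5) = 36/625; P(data | r = 4) = (4/5)(1/5)(1/5)(4/5) = 16/625.
The prior-weighted likelihoods are 1/4 · 16/625 = 4/625, 1/4 · 36/625 = 9/625, 1/4 · 36/625 = 9/625, 1/4 · 16/625 = 4/625; with total 26/625.
Normalising, the posterior is P(r = 1 | data) = 2/13, P(r = 2 | data) = 9/26, P(r = 3 | data) = 9/26, P(r = 4 | data) = 2/13.
Averaging over the posterior, P(white next | data) = (1/5)(2/13) + (2/5)(9/26) + (3/5)(9/26) + (4/5)(2/13) = 1/2.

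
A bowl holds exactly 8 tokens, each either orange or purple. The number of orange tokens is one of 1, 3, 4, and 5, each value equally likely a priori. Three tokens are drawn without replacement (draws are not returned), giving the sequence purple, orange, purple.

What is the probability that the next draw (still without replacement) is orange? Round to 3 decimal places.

0.427

For each hypothesis, P(data | H) works out to: P(data | r = 1) = (7/8)(1/7)(6/6) = 1/8; P(data | r = 3) = (5/8)(3/7)(4/6) = 5/28; P(data | r = 4) = (4/8)(4/7)(3/6) = 1/7; P(data | r = 5) = (3/8)(5/7)(2/6) = 5/56.
The prior-weighted likelihoods are 1/4 · 1/8 = 1/32, 1/4 · 5/28 = 5/112, 1/4 · 1/7 = 1/28, 1/4 · 5/56 = 5/224; these sum to 15/112.
Normalising, the posterior is P(r = 1 | data) = 7/30, P(r = 3 | data) = 1/3, P(r = 4 | data) = 4/15, P(r = 5 | data) = 1/6.
The predictive probability is P(orange next | data) = (0)(7/30) + (2/5)(1/3) + (3/5)(4/15) + (4/5)(1/6) = 32/75.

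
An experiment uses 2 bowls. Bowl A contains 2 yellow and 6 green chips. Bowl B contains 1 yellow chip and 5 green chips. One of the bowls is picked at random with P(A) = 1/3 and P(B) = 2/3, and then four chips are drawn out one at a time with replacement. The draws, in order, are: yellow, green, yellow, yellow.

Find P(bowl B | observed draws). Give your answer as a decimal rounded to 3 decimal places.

0.397

For each hypothesis, P(data | H) works out to: P(data | bowl A) = (2/8)(6/8)(2/8)(2/8) = 0.011719; P(data | bowl B) = (1/6)(5/6)(1/6)(1/6) = 0.003858.
Weighting by the prior gives 1/3 · 0.011719 = 0.0039062, 2/3 · 0.003858 = 0.002572; with total 0.0064783.
By Bayes' rule, P(bowl B | data) = (0.002572) / (0.0064783) = 0.39702.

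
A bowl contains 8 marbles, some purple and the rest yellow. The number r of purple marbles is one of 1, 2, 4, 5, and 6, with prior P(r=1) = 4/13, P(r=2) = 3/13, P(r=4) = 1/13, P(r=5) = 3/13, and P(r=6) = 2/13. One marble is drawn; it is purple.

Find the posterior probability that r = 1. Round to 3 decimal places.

0.098

Compute the likelihood of this draw for each case: P(data | r = 1) = (1/8) = 1/8; P(data | r = 2) = (2/8) = 1/4; P(data | r = 4) = (4/8) = 1/2; P(data | r = 5) = (5/8) = 5/8; P(data | r = 6) = (6/8) = 3/4.
Weighting by the prior gives 4/13 · 1/8 = 1/26, 3/13 · 1/4 = 3/52, 1/13 · 1/2 = 1/26, 3/13 · 5/8 = 15/104, 2/13 · 3/4 = 3/26; with total 41/104.
Hence P(r = 1 | data) = (1/26) / (41/104) = 4/41.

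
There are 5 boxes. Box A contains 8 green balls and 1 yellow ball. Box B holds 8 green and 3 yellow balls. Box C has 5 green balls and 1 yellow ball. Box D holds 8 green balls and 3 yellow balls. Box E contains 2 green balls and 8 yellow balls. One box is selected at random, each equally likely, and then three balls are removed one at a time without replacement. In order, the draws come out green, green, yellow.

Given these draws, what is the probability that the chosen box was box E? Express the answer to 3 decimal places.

For each hypothesis, P(data | H) works out to: P(data | box A) = (8/9)(7/8)(1/7) = 0.11111; P(data | box B) = (8/11)(7/10)(3/9) = 0.1697; P(data | box C) = (5/6)(4/5)(1/4) = 0.16667; P(data | box D) = (8/11)(7/10)(3/9) = 0.1697; P(data | box E) = (2/10)(1/9)(8/8) = 0.022222.
The prior-weighted likelihoods are 1/5 · 0.11111 = 0.022222, 1/5 · 0.1697 = 0.033939, 1/5 · 0.16667 = 0.033333, 1/5 · 0.1697 = 0.033939, 1/5 · 0.022222 = 0.0044444; with total 0.12788.
Hence P(box E | data) = (0.0044444) / (0.12788) = 0.034755.

0.035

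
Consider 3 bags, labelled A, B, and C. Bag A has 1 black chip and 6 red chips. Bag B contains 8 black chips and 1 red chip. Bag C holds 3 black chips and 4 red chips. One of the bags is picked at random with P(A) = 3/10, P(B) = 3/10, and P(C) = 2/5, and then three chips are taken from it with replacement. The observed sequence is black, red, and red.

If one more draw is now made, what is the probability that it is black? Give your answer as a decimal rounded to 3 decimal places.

Under each hypothesis, the probability of the observed sequence is: P(data | bag A) = (1/7)(6/7)(6/7) = 0.10496; P(data | bag B) = (8/9)(1/9)(1/9) = 0.010974; P(data | bag C) = (3/7)(4/7)(4/7) = 0.13994.
The prior-weighted likelihoods are 3/10 · 0.10496 = 0.031487, 3/10 · 0.010974 = 0.0032922, 2/5 · 0.13994 = 0.055977; summing to 0.090756.
The posterior is then P(bag A | data) = 0.34694, P(bag B | data) = 0.036275, P(bag C | data) = 0.61678.
So P(black next | data) = Σ P(black next | H) P(H | data) = (1/7)(0.34694) + (8/9)(0.036275) + (3/7)(0.61678) = 0.34614.

0.346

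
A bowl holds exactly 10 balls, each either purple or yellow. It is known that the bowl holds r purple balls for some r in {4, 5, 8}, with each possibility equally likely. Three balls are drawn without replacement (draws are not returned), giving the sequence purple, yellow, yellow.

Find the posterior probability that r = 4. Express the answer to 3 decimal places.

0.508

Compute the likelihood of the observed sequence for each case: P(data | r = 4) = (4/10)(6/9)(5/8) = 1/6; P(data | r = 5) = (5/10)(5/9)(4/8) = 5/36; P(data | r = 8) = (8/10)(2/9)(1/8) = 1/45.
Weighting by the prior gives 1/3 · 1/6 = 1/18, 1/3 · 5/36 = 5/108, 1/3 · 1/45 = 1/135; with total 59/540.
Hence P(r = 4 | data) = (1/18) / (59/540) = 30/59.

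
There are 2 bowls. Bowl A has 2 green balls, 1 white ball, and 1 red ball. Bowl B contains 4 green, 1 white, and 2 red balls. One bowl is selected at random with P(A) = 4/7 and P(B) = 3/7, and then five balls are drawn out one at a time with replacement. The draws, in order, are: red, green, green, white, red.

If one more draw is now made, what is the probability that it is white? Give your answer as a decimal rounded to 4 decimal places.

Compute the likelihood of the observed sequence for each case: P(data | bowl A) = (1/4)(2/4)(2/4)(1/4)(1/4) = 0.0039062; P(data | bowl B) = (2/7)(4/7)(4/7)(1/7)(2/7) = 0.0038079.
Weighting by the prior gives 4/7 · 0.0039062 = 0.0022321, 3/7 · 0.0038079 = 0.001632; these sum to 0.0038641.
Dividing through by the total gives posterior P(bowl A | data) = 0.57766, P(bowl B | data) = 0.42234.
So P(white next | data) = Σ P(white next | H) P(H | data) = (1/4)(0.57766) + (1/7)(0.42234) = 0.20475.

0.2047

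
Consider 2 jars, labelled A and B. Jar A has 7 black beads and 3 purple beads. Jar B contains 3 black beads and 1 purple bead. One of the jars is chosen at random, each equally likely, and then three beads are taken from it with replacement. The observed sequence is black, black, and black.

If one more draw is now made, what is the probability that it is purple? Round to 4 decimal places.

0.2724

Under each hypothesis, the probability of the observed sequence is: P(data | jar A) = (7/10)(7/10)(7/10) = 0.343; P(data | jar B) = (3/4)(3/4)(3/4) = 0.42188.
Multiplying each by its prior: 1/2 · 0.343 = 0.1715, 1/2 · 0.42188 = 0.21094; these sum to 0.38244.
Normalising, the posterior is P(jar A | data) = 0.44844, P(jar B | data) = 0.55156.
The predictive probability is P(purple next | data) = (3/10)(0.44844) + (1/4)(0.55156) = 0.27242.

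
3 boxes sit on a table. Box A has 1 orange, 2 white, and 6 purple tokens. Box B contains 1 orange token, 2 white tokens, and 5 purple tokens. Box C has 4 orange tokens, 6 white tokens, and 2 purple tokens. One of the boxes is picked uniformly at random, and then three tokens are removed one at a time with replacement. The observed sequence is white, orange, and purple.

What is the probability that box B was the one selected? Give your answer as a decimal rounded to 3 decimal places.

For each hypothesis, P(data | H) works out to: P(data | box A) = (2/9)(1/9)(6/9) = 0.016461; P(data | box B) = (2/8)(1/8)(5/8) = 0.019531; P(data | box C) = (6/12)(4/12)(2/12) = 0.027778.
The prior-weighted likelihoods are 1/3 · 0.016461 = 0.005487, 1/3 · 0.019531 = 0.0065104, 1/3 · 0.027778 = 0.0092593; with total 0.021257.
By Bayes' rule, P(box B | data) = (0.0065104) / (0.021257) = 0.30628.

0.306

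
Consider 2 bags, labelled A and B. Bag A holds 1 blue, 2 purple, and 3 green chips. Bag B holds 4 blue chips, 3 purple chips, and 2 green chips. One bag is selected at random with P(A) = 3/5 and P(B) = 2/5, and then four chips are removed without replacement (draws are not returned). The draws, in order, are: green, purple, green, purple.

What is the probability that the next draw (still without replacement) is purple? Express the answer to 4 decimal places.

Compute the likelihood of the observed sequence for each case: P(data | bag A) = (3/6)(2/5)(2/4)(1/3) = 0.033333; P(data | bag B) = (2/9)(3/8)(1/7)(2/6) = 0.0039683.
Multiplying each by its prior: 3/5 · 0.033333 = 0.02, 2/5 · 0.0039683 = 0.0015873; with total 0.021587.
Normalising, the posterior is P(bag A | data) = 0.92647, P(bag B | data) = 0.073529.
Averaging over the posterior, P(purple next | data) = (0)(0.92647) + (1/5)(0.073529) = 0.014706.

0.0147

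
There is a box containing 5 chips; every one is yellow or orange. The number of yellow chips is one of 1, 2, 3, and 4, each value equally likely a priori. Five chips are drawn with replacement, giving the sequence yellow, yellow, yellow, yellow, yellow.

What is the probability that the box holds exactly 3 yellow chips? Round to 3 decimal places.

0.187

For each hypothesis, P(data | H) works out to: P(data | r = 1) = (1/5)(1/5)(1/5)(1/5)(1/5) = 0.00032; P(data | r = 2) = (2/5)(2/5)(2/5)(2/5)(2/5) = 0.01024; P(data | r = 3) = (3/5)(3/5)(3/5)(3/5)(3/5) = 0.07776; P(data | r = 4) = (4/5)(4/5)(4/5)(4/5)(4/5) = 0.32768.
Weighting by the prior gives 1/4 · 0.00032 = 8e-05, 1/4 · 0.01024 = 0.00256, 1/4 · 0.07776 = 0.01944, 1/4 · 0.32768 = 0.08192; with total 0.104.
Therefore the posterior P(r = 3 | data) = (0.01944) / (0.104) = 0.18692.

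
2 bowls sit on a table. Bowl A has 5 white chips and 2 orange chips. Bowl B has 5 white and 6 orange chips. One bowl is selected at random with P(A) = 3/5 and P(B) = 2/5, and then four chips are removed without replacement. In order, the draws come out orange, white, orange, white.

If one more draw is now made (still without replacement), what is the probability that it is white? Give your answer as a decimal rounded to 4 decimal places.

0.7059

Compute the likelihood of the observed sequence for each case: P(data | bowl A) = (2/7)(5/6)(1/5)(4/4) = 0.047619; P(data | bowl B) = (6/11)(5/10)(5/9)(4/8) = 0.075758.
Weighting by the prior gives 3/5 · 0.047619 = 0.028571, 2/5 · 0.075758 = 0.030303; with total 0.058874.
The posterior is then P(bowl A | data) = 0.48529, P(bowl B | data) = 0.51471.
The predictive probability is P(white next | data) = (1)(0.48529) + (3/7)(0.51471) = 0.70588.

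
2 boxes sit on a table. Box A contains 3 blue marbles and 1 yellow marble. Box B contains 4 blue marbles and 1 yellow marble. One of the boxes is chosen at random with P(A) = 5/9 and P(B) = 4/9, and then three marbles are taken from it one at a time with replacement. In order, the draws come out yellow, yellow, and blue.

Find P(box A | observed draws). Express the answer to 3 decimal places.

0.647

Compute the likelihood of the observed sequence for each case: P(data | box A) = (1/4)(1/4)(3/4) = 0.046875; P(data | box B) = (1/5)(1/5)(4/5) = 0.032.
Multiplying each by its prior: 5/9 · 0.046875 = 0.026042, 4/9 · 0.032 = 0.014222; these sum to 0.040264.
Therefore the posterior P(box A | data) = (0.026042) / (0.040264) = 0.64677.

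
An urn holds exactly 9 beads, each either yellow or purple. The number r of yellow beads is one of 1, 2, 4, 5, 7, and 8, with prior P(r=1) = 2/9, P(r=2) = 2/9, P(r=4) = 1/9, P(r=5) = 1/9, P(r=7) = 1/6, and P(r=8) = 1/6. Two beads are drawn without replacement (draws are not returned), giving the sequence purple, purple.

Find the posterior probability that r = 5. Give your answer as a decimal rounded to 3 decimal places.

Under each hypothesis, the probability of the observed sequence is: P(data | r = 1) = (8/9)(7/8) = 7/9; P(data | r = 2) = (7/9)(6/8) = 7/12; P(data | r = 4) = (5/9)(4/8) = 5/18; P(data | r = 5) = (4/9)(3/8) = 1/6; P(data | r = 7) = (2/9)(1/8) = 1/36; P(data | r = 8) = (1/9)(0/8) = 0.
The prior-weighted likelihoods are 2/9 · 7/9 = 14/81, 2/9 · 7/12 = 7/54, 1/9 · 5/18 = 5/162, 1/9 · 1/6 = 1/54, 1/6 · 1/36 = 1/216, 1/6 · 0 = 0; summing to 77/216.
So P(r = 5 | data) = (1/54) / (77/216) = 4/77.

0.052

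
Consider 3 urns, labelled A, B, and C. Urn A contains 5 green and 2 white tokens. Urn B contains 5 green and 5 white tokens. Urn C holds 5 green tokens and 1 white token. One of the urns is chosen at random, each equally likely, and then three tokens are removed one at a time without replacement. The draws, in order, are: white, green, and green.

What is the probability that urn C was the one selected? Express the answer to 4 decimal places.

0.3360

The likelihood of the observed sequence under each hypothesis: P(data | urn A) = (2/7)(5/6)(4/5) = 4/21; P(data | urn B) = (5/10)(5/9)(4/8) = 5/36; P(data | urn C) = (1/6)(5/5)(4/4) = 1/6.
The prior-weighted likelihoods are 1/3 · 4/21 = 4/63, 1/3 · 5/36 = 5/108, 1/3 · 1/6 = 1/18; with total 125/756.
By Bayes' rule, P(urn C | data) = (1/18) / (125/756) = 42/125.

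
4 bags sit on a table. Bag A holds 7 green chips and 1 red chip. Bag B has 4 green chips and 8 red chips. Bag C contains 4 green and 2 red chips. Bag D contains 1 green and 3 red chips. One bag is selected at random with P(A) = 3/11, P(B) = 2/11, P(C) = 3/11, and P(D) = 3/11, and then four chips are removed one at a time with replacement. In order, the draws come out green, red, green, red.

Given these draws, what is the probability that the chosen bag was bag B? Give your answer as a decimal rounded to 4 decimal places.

0.2544

The likelihood of the observed sequence under each hypothesis: P(data | bag A) = (7/8)(1/8)(7/8)(1/8) = 0.011963; P(data | bag B) = (4/12)(8/12)(4/12)(8/12) = 0.049383; P(data | bag C) = (4/6)(2/6)(4/6)(2/6) = 0.049383; P(data | bag D) = (1/4)(3/4)(1/4)(3/4) = 0.035156.
Multiplying each by its prior: 3/11 · 0.011963 = 0.0032626, 2/11 · 0.049383 = 0.0089787, 3/11 · 0.049383 = 0.013468, 3/11 · 0.035156 = 0.0095881; with total 0.035297.
By Bayes' rule, P(bag B | data) = (0.0089787) / (0.035297) = 0.25437.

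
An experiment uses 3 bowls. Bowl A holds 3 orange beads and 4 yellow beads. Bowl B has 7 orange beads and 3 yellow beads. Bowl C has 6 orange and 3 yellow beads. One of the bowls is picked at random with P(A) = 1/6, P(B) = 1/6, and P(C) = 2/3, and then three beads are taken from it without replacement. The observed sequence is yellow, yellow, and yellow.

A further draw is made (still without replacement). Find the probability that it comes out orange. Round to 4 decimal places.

0.8322

The likelihood of the observed sequence under each hypothesis: P(data | bowl A) = (4/7)(3/6)(2/5) = 0.11429; P(data | bowl B) = (3/10)(2/9)(1/8) = 0.0083333; P(data | bowl C) = (3/9)(2/8)(1/7) = 0.011905.
The prior-weighted likelihoods are 1/6 · 0.11429 = 0.019048, 1/6 · 0.0083333 = 0.0013889, 2/3 · 0.011905 = 0.0079365; these sum to 0.028373.
The posterior is then P(bowl A | data) = 0.67133, P(bowl B | data) = 0.048951, P(bowl C | data) = 0.27972.
So P(orange next | data) = Σ P(orange next | H) P(H | data) = (3/4)(0.67133) + (1)(0.048951) + (1)(0.27972) = 0.83217.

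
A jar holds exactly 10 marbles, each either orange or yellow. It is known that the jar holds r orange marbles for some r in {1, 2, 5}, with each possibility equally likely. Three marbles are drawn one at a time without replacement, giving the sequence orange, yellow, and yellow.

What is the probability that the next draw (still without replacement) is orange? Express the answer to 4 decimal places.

Compute the likelihood of the observed sequence for each case: P(data | r = 1) = (1/10)(9/9)(8/8) = 1/10; P(data | r = 2) = (2/10)(8/9)(7/8) = 7/45; P(data | r = 5) = (5/10)(5/9)(4/8) = 5/36.
Weighting by the prior gives 1/3 · 1/10 = 1/30, 1/3 · 7/45 = 7/135, 1/3 · 5/36 = 5/108; with total 71/540.
The posterior is then P(r = 1 | data) = 18/71, P(r = 2 | data) = 28/71, P(r = 5 | data) = 25/71.
So P(orange next | data) = Σ P(orange next | H) P(H | data) = (0)(18/71) + (1/7)(28/71) + (4/7)(25/71) = 128/497.

0.2575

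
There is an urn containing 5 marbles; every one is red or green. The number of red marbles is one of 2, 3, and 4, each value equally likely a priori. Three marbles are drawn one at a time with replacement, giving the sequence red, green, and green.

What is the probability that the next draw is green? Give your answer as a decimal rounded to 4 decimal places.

0.4824

Under each hypothesis, the probability of the observed sequence is: P(data | r = 2) = (2/5)(3/5)(3/5) = 18/125; P(data | r = 3) = (3/5)(2/5)(2/5) = 12/125; P(data | r = 4) = (4/5)(1/5)(1/5) = 4/125.
Multiplying each by its prior: 1/3 · 18/125 = 6/125, 1/3 · 12/125 = 4/125, 1/3 · 4/125 = 4/375; with total 34/375.
The posterior is then P(r = 2 | data) = 9/17, P(r = 3 | data) = 6/17, P(r = 4 | data) = 2/17.
So P(green next | data) = Σ P(green next | H) P(H | data) = (3/5)(9/17) + (2/5)(6/17) + (1/5)(2/17) = 41/85.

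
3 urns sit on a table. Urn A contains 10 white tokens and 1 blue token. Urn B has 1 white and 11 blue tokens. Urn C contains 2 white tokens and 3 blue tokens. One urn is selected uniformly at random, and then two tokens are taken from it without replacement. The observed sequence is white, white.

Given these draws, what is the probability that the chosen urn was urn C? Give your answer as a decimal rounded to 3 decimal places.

0.109

For each hypothesis, P(data | H) works out to: P(data | urn A) = (10/11)(9/10) = 9/11; P(data | urn B) = (1/12)(0/11) = 0; P(data | urn C) = (2/5)(1/4) = 1/10.
Weighting by the prior gives 1/3 · 9/11 = 3/11, 1/3 · 0 = 0, 1/3 · 1/10 = 1/30; summing to 101/330.
By Bayes' rule, P(urn C | data) = (1/30) / (101/330) = 11/101.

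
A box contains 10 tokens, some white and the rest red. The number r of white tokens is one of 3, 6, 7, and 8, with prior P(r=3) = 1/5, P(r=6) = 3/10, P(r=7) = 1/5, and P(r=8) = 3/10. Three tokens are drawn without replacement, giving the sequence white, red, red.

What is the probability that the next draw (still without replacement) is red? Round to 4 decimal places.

0.4229

For each hypothesis, P(data | H) works out to: P(data | r = 3) = (3/10)(7/9)(6/8) = 7/40; P(data | r = 6) = (6/10)(4/9)(3/8) = 1/10; P(data | r = 7) = (7/10)(3/9)(2/8) = 7/120; P(data | r = 8) = (8/10)(2/9)(1/8) = 1/45.
The prior-weighted likelihoods are 1/5 · 7/40 = 7/200, 3/10 · 1/10 = 3/100, 1/5 · 7/120 = 7/600, 3/10 · 1/45 = 1/150; summing to 1/12.
The posterior is then P(r = 3 | data) = 21/50, P(r = 6 | data) = 9/25, P(r = 7 | data) = 7/50, P(r = 8 | data) = 2/25.
The predictive probability is P(red next | data) = (5/7)(21/50) + (2/7)(9/25) + (1/7)(7/50) + (0)(2/25) = 74/175.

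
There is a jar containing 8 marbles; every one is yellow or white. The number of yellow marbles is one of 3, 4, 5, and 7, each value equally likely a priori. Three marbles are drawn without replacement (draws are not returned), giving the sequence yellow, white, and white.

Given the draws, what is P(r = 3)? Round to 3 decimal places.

0.435

Compute the likelihood of the observed sequence for each case: P(data | r = 3) = (3/8)(5/7)(4/6) = 5/28; P(data | r = 4) = (4/8)(4/7)(3/6) = 1/7; P(data | r = 5) = (5/8)(3/7)(2/6) = 5/56; P(data | r = 7) = (7/8)(1/7)(0/6) = 0.
Multiplying each by its prior: 1/4 · 5/28 = 5/112, 1/4 · 1/7 = 1/28, 1/4 · 5/56 = 5/224, 1/4 · 0 = 0; summing to 23/224.
By Bayes' rule, P(r = 3 | data) = (5/112) / (23/224) = 10/23.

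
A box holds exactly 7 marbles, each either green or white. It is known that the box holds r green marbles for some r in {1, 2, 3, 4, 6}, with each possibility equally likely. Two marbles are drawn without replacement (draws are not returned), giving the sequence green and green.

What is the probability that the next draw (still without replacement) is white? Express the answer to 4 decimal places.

The likelihood of the observed sequence under each hypothesis: P(data | r = 1) = (1/7)(0/6) = 0; P(data | r = 2) = (2/7)(1/6) = 1/21; P(data | r = 3) = (3/7)(2/6) = 1/7; P(data | r = 4) = (4/7)(3/6) = 2/7; P(data | r = 6) = (6/7)(5/6) = 5/7.
Multiplying each by its prior: 1/5 · 0 = 0, 1/5 · 1/21 = 1/105, 1/5 · 1/7 = 1/35, 1/5 · 2/7 = 2/35, 1/5 · 5/7 = 1/7; with total 5/21.
Dividing through by the total gives posterior P(r = 1 | data) = 0, P(r = 2 | data) = 1/25, P(r = 3 | data) = 3/25, P(r = 4 | data) = 6/25, P(r = 6 | data) = 3/5.
So P(white next | data) = Σ P(white next | H) P(H | data) = (1)(1/25) + (4/5)(3/25) + (3/5)(6/25) + (1/5)(3/5) = 2/5.

0.4000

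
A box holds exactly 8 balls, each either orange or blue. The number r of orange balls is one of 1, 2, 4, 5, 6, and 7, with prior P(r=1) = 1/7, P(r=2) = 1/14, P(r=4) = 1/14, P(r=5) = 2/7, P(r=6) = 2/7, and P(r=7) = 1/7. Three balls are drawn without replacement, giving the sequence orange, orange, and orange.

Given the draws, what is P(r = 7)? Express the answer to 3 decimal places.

The likelihood of the observed sequence under each hypothesis: P(data | r = 1) = (1/8)(0/7) = 0; P(data | r = 2) = (2/8)(1/7)(0/6) = 0; P(data | r = 4) = (4/8)(3/7)(2/6) = 1/14; P(data | r = 5) = (5/8)(4/7)(3/6) = 5/28; P(data | r = 6) = (6/8)(5/7)(4/6) = 5/14; P(data | r = 7) = (7/8)(6/7)(5/6) = 5/8.
The prior-weighted likelihoods are 1/7 · 0 = 0, 1/14 · 0 = 0, 1/14 · 1/14 = 1/196, 2/7 · 5/28 = 5/98, 2/7 · 5/14 = 5/49, 1/7 · 5/8 = 5/56; these sum to 97/392.
Hence P(r = 7 | data) = (5/56) / (97/392) = 35/97.

0.361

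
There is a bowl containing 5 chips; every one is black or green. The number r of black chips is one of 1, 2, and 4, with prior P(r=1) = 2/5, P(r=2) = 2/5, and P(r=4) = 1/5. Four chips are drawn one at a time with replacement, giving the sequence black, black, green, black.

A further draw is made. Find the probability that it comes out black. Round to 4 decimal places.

0.6000

Compute the likelihood of the observed sequence for each case: P(data | r = 1) = (1/5)(1/5)(4/5)(1/5) = 0.0064; P(data | r = 2) = (2/5)(2/5)(3/5)(2/5) = 0.0384; P(data | r = 4) = (4/5)(4/5)(1/5)(4/5) = 0.1024.
The prior-weighted likelihoods are 2/5 · 0.0064 = 0.00256, 2/5 · 0.0384 = 0.01536, 1/5 · 0.1024 = 0.02048; with total 0.0384.
The posterior is then P(r = 1 | data) = 0.066667, P(r = 2 | data) = 0.4, P(r = 4 | data) = 0.53333.
The predictive probability is P(black next | data) = (1/5)(0.066667) + (2/5)(0.4) + (4/5)(0.53333) = 0.6.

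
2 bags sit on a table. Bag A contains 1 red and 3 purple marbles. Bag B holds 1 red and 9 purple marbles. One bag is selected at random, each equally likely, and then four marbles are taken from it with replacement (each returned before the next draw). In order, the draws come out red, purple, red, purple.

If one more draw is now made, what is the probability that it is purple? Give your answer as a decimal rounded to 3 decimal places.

0.778

Under each hypothesis, the probability of the observed sequence is: P(data | bag A) = (1/4)(3/4)(1/4)(3/4) = 0.035156; P(data | bag B) = (1/10)(9/10)(1/10)(9/10) = 0.0081.
Multiplying each by its prior: 1/2 · 0.035156 = 0.017578, 1/2 · 0.0081 = 0.00405; summing to 0.021628.
Normalising, the posterior is P(bag A | data) = 0.81274, P(bag B | data) = 0.18726.
Averaging over the posterior, P(purple next | data) = (3/4)(0.81274) + (9/10)(0.18726) = 0.77809.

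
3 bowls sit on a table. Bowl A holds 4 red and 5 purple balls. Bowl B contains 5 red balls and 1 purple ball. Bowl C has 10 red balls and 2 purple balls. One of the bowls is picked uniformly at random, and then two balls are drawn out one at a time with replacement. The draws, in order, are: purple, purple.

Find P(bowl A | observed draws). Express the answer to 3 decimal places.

0.847

Compute the likelihood of the observed sequence for each case: P(data | bowl A) = (5/9)(5/9) = 25/81; P(data | bowl B) = (1/6)(1/6) = 1/36; P(data | bowl C) = (2/12)(2/12) = 1/36.
Weighting by the prior gives 1/3 · 25/81 = 25/243, 1/3 · 1/36 = 1/108, 1/3 · 1/36 = 1/108; these sum to 59/486.
So P(bowl A | data) = (25/243) / (59/486) = 50/59.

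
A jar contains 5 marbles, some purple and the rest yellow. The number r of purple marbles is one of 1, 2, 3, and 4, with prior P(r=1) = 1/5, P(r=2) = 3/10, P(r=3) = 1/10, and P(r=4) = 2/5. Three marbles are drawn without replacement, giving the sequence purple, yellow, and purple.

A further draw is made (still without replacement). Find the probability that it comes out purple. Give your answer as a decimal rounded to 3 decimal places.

Under each hypothesis, the probability of the observed sequence is: P(data | r = 1) = (1/5)(4/4)(0/3) = 0; P(data | r = 2) = (2/5)(3/4)(1/3) = 1/10; P(data | r = 3) = (3/5)(2/4)(2/3) = 1/5; P(data | r = 4) = (4/5)(1/4)(3/3) = 1/5.
Weighting by the prior gives 1/5 · 0 = 0, 3/10 · 1/10 = 3/100, 1/10 · 1/5 = 1/50, 2/5 · 1/5 = 2/25; summing to 13/100.
The posterior is then P(r = 1 | data) = 0, P(r = 2 | data) = 3/13, P(r = 3 | data) = 2/13, P(r = 4 | data) = 8/13.
So P(purple next | data) = Σ P(purple next | H) P(H | data) = (0)(3/13) + (1/2)(2/13) + (1)(8/13) = 9/13.

0.692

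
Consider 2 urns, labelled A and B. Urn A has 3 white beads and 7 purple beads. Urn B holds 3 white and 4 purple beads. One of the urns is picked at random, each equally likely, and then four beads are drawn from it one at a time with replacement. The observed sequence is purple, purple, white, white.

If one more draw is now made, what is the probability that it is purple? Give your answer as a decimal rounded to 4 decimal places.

0.6259

Under each hypothesis, the probability of the observed sequence is: P(data | urn A) = (7/10)(7/10)(3/10)(3/10) = 0.0441; P(data | urn B) = (4/7)(4/7)(3/7)(3/7) = 0.059975.
The prior-weighted likelihoods are 1/2 · 0.0441 = 0.02205, 1/2 · 0.059975 = 0.029988; summing to 0.052038.
The posterior is then P(urn A | data) = 0.42373, P(urn B | data) = 0.57627.
The predictive probability is P(purple next | data) = (7/10)(0.42373) + (4/7)(0.57627) = 0.62591.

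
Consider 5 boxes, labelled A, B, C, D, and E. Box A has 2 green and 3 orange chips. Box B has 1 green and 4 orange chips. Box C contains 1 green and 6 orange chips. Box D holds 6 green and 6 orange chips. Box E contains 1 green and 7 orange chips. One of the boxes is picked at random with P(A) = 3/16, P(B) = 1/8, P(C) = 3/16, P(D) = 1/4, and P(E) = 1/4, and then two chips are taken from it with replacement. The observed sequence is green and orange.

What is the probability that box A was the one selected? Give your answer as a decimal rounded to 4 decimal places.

Compute the likelihood of the observed sequence for each case: P(data | box A) = (2/5)(3/5) = 0.24; P(data | box B) = (1/5)(4/5) = 0.16; P(data | box C) = (1/7)(6/7) = 0.12245; P(data | box D) = (6/12)(6/12) = 0.25; P(data | box E) = (1/8)(7/8) = 0.10938.
The prior-weighted likelihoods are 3/16 · 0.24 = 0.045, 1/8 · 0.16 = 0.02, 3/16 · 0.12245 = 0.022959, 1/4 · 0.25 = 0.0625, 1/4 · 0.10938 = 0.027344; with total 0.1778.
By Bayes' rule, P(box A | data) = (0.045) / (0.1778) = 0.25309.

0.2531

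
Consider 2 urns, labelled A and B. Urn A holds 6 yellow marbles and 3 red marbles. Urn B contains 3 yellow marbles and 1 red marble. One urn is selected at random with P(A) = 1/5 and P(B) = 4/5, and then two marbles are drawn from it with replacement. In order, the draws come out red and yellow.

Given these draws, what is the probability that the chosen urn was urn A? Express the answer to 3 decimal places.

0.229

Compute the likelihood of the observed sequence for each case: P(data | urn A) = (3/9)(6/9) = 2/9; P(data | urn B) = (1/4)(3/4) = 3/16.
Multiplying each by its prior: 1/5 · 2/9 = 2/45, 4/5 · 3/16 = 3/20; these sum to 7/36.
Hence P(urn A | data) = (2/45) / (7/36) = 8/35.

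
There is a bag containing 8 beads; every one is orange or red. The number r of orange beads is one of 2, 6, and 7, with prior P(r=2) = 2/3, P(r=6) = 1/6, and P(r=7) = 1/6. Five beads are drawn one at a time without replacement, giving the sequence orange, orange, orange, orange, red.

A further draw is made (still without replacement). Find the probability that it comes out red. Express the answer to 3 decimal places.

Compute the likelihood of the observed sequence for each case: P(data | r = 2) = (2/8)(1/7)(0/6) = 0; P(data | r = 6) = (6/8)(5/7)(4/6)(3/5)(2/4) = 3/28; P(data | r = 7) = (7/8)(6/7)(5/6)(4/5)(1/4) = 1/8.
Multiplying each by its prior: 2/3 · 0 = 0, 1/6 · 3/28 = 1/56, 1/6 · 1/8 = 1/48; summing to 13/336.
The posterior is then P(r = 2 | data) = 0, P(r = 6 | data) = 6/13, P(r = 7 | data) = 7/13.
The predictive probability is P(red next | data) = (1/3)(6/13) + (0)(7/13) = 2/13.

0.154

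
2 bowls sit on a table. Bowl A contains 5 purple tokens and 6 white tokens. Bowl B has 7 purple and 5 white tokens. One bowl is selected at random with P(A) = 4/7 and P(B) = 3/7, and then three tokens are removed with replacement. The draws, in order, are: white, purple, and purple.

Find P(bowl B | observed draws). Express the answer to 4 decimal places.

0.4855

For each hypothesis, P(data | H) works out to: P(data | bowl A) = (6/11)(5/11)(5/11) = 0.1127; P(data | bowl B) = (5/12)(7/12)(7/12) = 0.14178.
The prior-weighted likelihoods are 4/7 · 0.1127 = 0.064398, 3/7 · 0.14178 = 0.060764; with total 0.12516.
So P(bowl B | data) = (0.060764) / (0.12516) = 0.48548.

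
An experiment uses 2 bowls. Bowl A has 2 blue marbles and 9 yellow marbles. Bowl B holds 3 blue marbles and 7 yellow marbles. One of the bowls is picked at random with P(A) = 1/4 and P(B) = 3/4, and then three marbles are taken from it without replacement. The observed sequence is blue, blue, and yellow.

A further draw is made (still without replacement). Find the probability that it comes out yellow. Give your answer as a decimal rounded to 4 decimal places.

0.8706

For each hypothesis, P(data | H) works out to: P(data | bowl A) = (2/11)(1/10)(9/9) = 1/55; P(data | bowl B) = (3/10)(2/9)(7/8) = 7/120.
Multiplying each by its prior: 1/4 · 1/55 = 1/220, 3/4 · 7/120 = 7/160; with total 17/352.
Normalising, the posterior is P(bowl A | data) = 8/85, P(bowl B | data) = 77/85.
The predictive probability is P(yellow next | data) = (1)(8/85) + (6/7)(77/85) = 74/85.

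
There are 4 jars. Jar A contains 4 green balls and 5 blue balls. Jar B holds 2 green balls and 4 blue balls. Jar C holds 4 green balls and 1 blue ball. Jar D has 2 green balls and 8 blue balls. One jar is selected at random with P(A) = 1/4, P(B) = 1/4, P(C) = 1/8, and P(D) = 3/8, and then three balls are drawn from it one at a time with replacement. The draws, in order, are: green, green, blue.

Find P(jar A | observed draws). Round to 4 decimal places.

The likelihood of the observed sequence under each hypothesis: P(data | jar A) = (4/9)(4/9)(5/9) = 0.10974; P(data | jar B) = (2/6)(2/6)(4/6) = 0.074074; P(data | jar C) = (4/5)(4/5)(1/5) = 0.128; P(data | jar D) = (2/10)(2/10)(8/10) = 0.032.
Multiplying each by its prior: 1/4 · 0.10974 = 0.027435, 1/4 · 0.074074 = 0.018519, 1/8 · 0.128 = 0.016, 3/8 · 0.032 = 0.012; summing to 0.073953.
Therefore the posterior P(jar A | data) = (0.027435) / (0.073953) = 0.37097.

0.3710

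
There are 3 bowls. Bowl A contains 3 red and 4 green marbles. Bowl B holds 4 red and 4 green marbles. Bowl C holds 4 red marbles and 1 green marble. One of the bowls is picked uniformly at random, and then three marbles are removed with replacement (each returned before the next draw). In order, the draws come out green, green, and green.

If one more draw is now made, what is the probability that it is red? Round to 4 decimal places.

Compute the likelihood of the observed sequence for each case: P(data | bowl A) = (4/7)(4/7)(4/7) = 0.18659; P(data | bowl B) = (4/8)(4/8)(4/8) = 0.125; P(data | bowl C) = (1/5)(1/5)(1/5) = 0.008.
The prior-weighted likelihoods are 1/3 · 0.18659 = 0.062196, 1/3 · 0.125 = 0.041667, 1/3 · 0.008 = 0.0026667; summing to 0.10653.
Normalising, the posterior is P(bowl A | data) = 0.58384, P(bowl B | data) = 0.39113, P(bowl C | data) = 0.025032.
Averaging over the posterior, P(red next | data) = (3/7)(0.58384) + (1/2)(0.39113) + (4/5)(0.025032) = 0.46581.

0.4658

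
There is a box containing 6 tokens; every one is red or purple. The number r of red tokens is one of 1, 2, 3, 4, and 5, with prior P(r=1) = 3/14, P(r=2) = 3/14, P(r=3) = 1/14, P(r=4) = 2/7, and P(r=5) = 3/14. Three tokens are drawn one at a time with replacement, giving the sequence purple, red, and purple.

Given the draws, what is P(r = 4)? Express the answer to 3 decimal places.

0.231

The likelihood of the observed sequence under each hypothesis: P(data | r = 1) = (5/6)(1/6)(5/6) = 0.11574; P(data | r = 2) = (4/6)(2/6)(4/6) = 0.14815; P(data | r = 3) = (3/6)(3/6)(3/6) = 0.125; P(data | r = 4) = (2/6)(4/6)(2/6) = 0.074074; P(data | r = 5) = (1/6)(5/6)(1/6) = 0.023148.
Multiplying each by its prior: 3/14 · 0.11574 = 0.024802, 3/14 · 0.14815 = 0.031746, 1/14 · 0.125 = 0.0089286, 2/7 · 0.074074 = 0.021164, 3/14 · 0.023148 = 0.0049603; with total 0.091601.
Therefore the posterior P(r = 4 | data) = (0.021164) / (0.091601) = 0.23105.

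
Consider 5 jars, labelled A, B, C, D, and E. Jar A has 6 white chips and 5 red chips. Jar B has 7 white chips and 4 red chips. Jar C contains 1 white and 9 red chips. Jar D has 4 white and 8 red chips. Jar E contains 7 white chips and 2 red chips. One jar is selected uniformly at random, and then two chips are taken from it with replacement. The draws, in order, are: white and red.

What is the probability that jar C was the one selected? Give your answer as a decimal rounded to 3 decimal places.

0.093

For each hypothesis, P(data | H) works out to: P(data | jar A) = (6/11)(5/11) = 0.24793; P(data | jar B) = (7/11)(4/11) = 0.2314; P(data | jar C) = (1/10)(9/10) = 0.09; P(data | jar D) = (4/12)(8/12) = 0.22222; P(data | jar E) = (7/9)(2/9) = 0.17284.
Multiplying each by its prior: 1/5 · 0.24793 = 0.049587, 1/5 · 0.2314 = 0.046281, 1/5 · 0.09 = 0.018, 1/5 · 0.22222 = 0.044444, 1/5 · 0.17284 = 0.034568; summing to 0.19288.
Hence P(jar C | data) = (0.018) / (0.19288) = 0.093322.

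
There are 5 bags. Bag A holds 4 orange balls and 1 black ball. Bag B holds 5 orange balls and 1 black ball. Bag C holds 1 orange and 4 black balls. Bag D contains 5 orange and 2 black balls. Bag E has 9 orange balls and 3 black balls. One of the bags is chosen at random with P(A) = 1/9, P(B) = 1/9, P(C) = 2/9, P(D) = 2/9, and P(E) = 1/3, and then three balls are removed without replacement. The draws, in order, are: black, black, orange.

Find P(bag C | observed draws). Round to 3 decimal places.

For each hypothesis, P(data | H) works out to: P(data | bag A) = (1/5)(0/4) = 0; P(data | bag B) = (1/6)(0/5) = 0; P(data | bag C) = (4/5)(3/4)(1/3) = 0.2; P(data | bag D) = (2/7)(1/6)(5/5) = 0.047619; P(data | bag E) = (3/12)(2/11)(9/10) = 0.040909.
The prior-weighted likelihoods are 1/9 · 0 = 0, 1/9 · 0 = 0, 2/9 · 0.2 = 0.044444, 2/9 · 0.047619 = 0.010582, 1/3 · 0.040909 = 0.013636; summing to 0.068663.
So P(bag C | data) = (0.044444) / (0.068663) = 0.64729.

0.647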